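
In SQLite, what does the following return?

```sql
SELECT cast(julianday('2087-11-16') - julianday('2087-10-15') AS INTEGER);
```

32

16 days remain in October 2087 after the 15th (31 − 15).
Then 16 days into November 2087.
Total: 16 + 16 = 32.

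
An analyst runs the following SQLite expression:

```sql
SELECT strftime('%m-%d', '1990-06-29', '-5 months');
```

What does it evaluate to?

01-29

First apply '-5 months': 1990-06-29 → 1990-01-29.
`%m-%d` extracts the month-day: 01-29.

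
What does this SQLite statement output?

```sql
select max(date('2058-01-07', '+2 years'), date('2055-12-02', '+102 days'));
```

date('2058-01-07', '+2 years') → 2060-01-07.
date('2055-12-02', '+102 days') → 2056-03-13.
Later of the two is 2060-01-07.

2060-01-07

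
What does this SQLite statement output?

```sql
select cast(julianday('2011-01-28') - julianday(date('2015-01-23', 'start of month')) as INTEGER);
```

-1434

`start of month` rewinds 2015-01-23 to 2015-01-01.
3 days remain in January 2011 after the 28th (31 − 28).
Full months from February 2011 through December 2014 contribute their day counts.
Then 1 day into January 2015.
Total: 3 + 28 + 31 + 30 + 31 + 30 + 31 + 31 + 30 + 31 + 30 + 31 + 31 + 29 + 31 + 30 + 31 + 30 + 31 + 31 + 30 + 31 + 30 + 31 + 31 + 28 + 31 + 30 + 31 + 30 + 31 + 31 + 30 + 31 + 30 + 31 + 31 + 28 + 31 + 30 + 31 + 30 + 31 + 31 + 30 + 31 + 30 + 31 + 1 = 1434.
The subtraction is earlier − later, so the result is −1434 → -1434.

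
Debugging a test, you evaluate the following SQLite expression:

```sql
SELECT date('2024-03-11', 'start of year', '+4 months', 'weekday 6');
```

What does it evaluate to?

2024-05-04

`start of year` rewinds 2024-03-11 to 2024-01-01.
Adding +4 months to 2024-01-01 gives 2024-05-01.
`weekday 6` advances to the next Saturday; 2024-05-01 is a Wednesday, so it moves forward to 2024-05-04.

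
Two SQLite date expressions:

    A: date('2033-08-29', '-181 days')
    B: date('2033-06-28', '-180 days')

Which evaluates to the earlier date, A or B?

A = 2033-03-01.
B = 2032-12-30.
B is earlier.

B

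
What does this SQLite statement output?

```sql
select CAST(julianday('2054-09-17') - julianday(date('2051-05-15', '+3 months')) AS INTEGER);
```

1129

Adding +3 months to 2051-05-15 gives 2051-08-15.
16 days remain in August 2051 after the 15th (31 − 15).
Full months from September 2051 through August 2054 contribute their day counts.
Then 17 days into September 2054.
Total: 16 + 30 + 31 + 30 + 31 + 31 + 29 + 31 + 30 + 31 + 30 + 31 + 31 + 30 + 31 + 30 + 31 + 31 + 28 + 31 + 30 + 31 + 30 + 31 + 31 + 30 + 31 + 30 + 31 + 31 + 28 + 31 + 30 + 31 + 30 + 31 + 31 + 17 = 1129.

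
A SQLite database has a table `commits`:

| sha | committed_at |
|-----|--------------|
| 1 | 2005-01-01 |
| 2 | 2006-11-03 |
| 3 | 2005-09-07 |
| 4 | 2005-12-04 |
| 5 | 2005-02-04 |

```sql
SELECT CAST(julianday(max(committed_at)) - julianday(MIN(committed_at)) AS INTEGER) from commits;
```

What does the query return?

671

MIN = 2005-01-01, MAX = 2006-11-03.
30 days remain in January 2005 after the 1st (31 − 1).
Full months from February 2005 through October 2006 contribute their day counts.
Then 3 days into November 2006.
Total: 30 + 28 + 31 + 30 + 31 + 30 + 31 + 31 + 30 + 31 + 30 + 31 + 31 + 28 + 31 + 30 + 31 + 30 + 31 + 31 + 30 + 31 + 3 = 671.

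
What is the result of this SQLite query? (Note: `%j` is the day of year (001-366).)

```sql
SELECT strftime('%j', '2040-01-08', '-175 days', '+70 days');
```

First apply '-175 days', '+70 days': 2040-01-08 → 2039-09-25.
Day-of-year for 2039-09-25: days since 2039-01-01 inclusive = 268, zero-padded to 268.

268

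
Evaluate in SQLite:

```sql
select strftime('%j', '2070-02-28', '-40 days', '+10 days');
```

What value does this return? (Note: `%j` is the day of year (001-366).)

029

First apply '-40 days', '+10 days': 2070-02-28 → 2070-01-29.
Day-of-year for 2070-01-29: days since 2070-01-01 inclusive = 29, zero-padded to 029.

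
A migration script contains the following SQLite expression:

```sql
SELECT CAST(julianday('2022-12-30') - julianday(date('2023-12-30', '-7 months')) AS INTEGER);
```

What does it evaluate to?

Adding -7 months to 2023-12-30 gives 2023-05-30.
1 day remains in December 2022 after the 30th (31 − 30).
January 2023: 31 days.
February 2023: 28 days.
March 2023: 31 days.
April 2023: 30 days.
Then 30 days into May 2023.
Total: 1 + 31 + 28 + 31 + 30 + 30 = 151.
The subtraction is earlier − later, so the result is −151 → -151.

-151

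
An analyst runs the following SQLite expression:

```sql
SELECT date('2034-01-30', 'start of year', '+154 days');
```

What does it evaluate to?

`start of year` rewinds 2034-01-30 to 2034-01-01.
Applying '+154 days' to 2034-01-01: counting 154 days forward gives 2034-06-04.

2034-06-04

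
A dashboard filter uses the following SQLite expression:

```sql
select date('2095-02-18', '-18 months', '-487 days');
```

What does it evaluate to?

Adding -18 months to 2095-02-18 gives 2093-08-18.
Applying '-487 days' to 2093-08-18: counting 487 days back gives 2092-04-18.

2092-04-18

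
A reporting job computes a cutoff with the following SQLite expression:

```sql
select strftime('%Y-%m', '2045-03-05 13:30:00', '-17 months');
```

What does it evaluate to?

2043-10

First apply '-17 months': 2045-03-05 13:30:00 → 2043-10-05 13:30:00.
`%Y-%m` extracts the year-month: 2043-10.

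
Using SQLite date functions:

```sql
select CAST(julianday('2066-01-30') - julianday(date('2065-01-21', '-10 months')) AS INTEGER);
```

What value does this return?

Adding -10 months to 2065-01-21 gives 2064-03-21.
10 days remain in March 2064 after the 21st (31 − 21).
Full months from April 2064 through December 2065 contribute their day counts.
Then 30 days into January 2066.
Total: 10 + 30 + 31 + 30 + 31 + 31 + 30 + 31 + 30 + 31 + 31 + 28 + 31 + 30 + 31 + 30 + 31 + 31 + 30 + 31 + 30 + 31 + 30 = 680.

680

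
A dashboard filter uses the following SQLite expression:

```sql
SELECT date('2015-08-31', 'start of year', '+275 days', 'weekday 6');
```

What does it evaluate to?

2015-10-03

`start of year` rewinds 2015-08-31 to 2015-01-01.
Applying '+275 days' to 2015-01-01: counting 275 days forward gives 2015-10-03.
`weekday 6` advances to the next Saturday; 2015-10-03 is already a Saturday, so it stays at 2015-10-03.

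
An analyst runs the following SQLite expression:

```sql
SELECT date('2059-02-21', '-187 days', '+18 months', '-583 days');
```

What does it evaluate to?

2058-07-15

Applying '-187 days' to 2059-02-21: counting 187 days back gives 2058-08-18.
Adding +18 months to 2058-08-18 gives 2060-02-18.
Applying '-583 days' to 2060-02-18: counting 583 days back gives 2058-07-15.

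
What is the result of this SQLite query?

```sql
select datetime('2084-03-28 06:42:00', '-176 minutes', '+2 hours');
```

2084-03-28 05:46:00

176 minutes = 2h 56m; -176 minutes from 2084-03-28 06:42:00 is 2084-03-28 03:46:00.
+2 hours from 2084-03-28 03:46:00 is 2084-03-28 05:46:00.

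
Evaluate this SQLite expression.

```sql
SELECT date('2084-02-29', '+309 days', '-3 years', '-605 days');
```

Applying '+309 days' to 2084-02-29: counting 309 days forward gives 2085-01-03.
Adding -3 years to 2085-01-03 gives 2082-01-03.
Applying '-605 days' to 2082-01-03: counting 605 days back gives 2080-05-08.

2080-05-08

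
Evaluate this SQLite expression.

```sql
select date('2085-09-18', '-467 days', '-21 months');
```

Applying '-467 days' to 2085-09-18: counting 467 days back gives 2084-06-08.
Adding -21 months to 2084-06-08 gives 2082-09-08.

2082-09-08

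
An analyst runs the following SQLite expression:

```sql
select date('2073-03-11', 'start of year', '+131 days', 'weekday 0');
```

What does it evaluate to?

`start of year` rewinds 2073-03-11 to 2073-01-01.
Applying '+131 days' to 2073-01-01: counting 131 days forward gives 2073-05-12.
`weekday 0` advances to the next Sunday; 2073-05-12 is a Friday, so it moves forward to 2073-05-14.

2073-05-14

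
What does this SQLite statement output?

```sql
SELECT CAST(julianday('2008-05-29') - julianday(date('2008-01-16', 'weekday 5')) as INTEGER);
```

132

`weekday 5` advances to the next Friday; 2008-01-16 is a Wednesday, so it moves forward to 2008-01-18.
13 days remain in January 2008 after the 18th (31 − 18).
February 2008: 29 days (leap year).
March 2008: 31 days.
April 2008: 30 days.
Then 29 days into May 2008.
Total: 13 + 29 + 31 + 30 + 29 = 132.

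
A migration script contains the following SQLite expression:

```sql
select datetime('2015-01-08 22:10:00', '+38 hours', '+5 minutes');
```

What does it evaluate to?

2015-01-10 12:15:00

+38 hours from 2015-01-08 22:10:00 is 2015-01-10 12:10:00 (crosses midnight).
+5 minutes from 2015-01-10 12:10:00 is 2015-01-10 12:15:00.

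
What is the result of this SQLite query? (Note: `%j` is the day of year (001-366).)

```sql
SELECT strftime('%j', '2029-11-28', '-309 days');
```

023

First apply '-309 days': 2029-11-28 → 2029-01-23.
Day-of-year for 2029-01-23: days since 2029-01-01 inclusive = 23, zero-padded to 023.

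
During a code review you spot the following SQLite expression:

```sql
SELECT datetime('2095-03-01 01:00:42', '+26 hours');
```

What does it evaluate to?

+26 hours from 2095-03-01 01:00:42 is 2095-03-02 03:00:42 (crosses midnight).

2095-03-02 03:00:42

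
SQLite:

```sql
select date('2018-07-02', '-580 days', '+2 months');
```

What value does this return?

Applying '-580 days' to 2018-07-02: counting 580 days back gives 2016-11-29.
Adding +2 months to 2016-11-29 gives 2017-01-29.

2017-01-29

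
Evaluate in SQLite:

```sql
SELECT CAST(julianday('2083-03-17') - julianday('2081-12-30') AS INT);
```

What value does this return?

1 day remains in December 2081 after the 30th (31 − 30).
Full months from January 2082 through February 2083 contribute their day counts.
Then 17 days into March 2083.
Total: 1 + 31 + 28 + 31 + 30 + 31 + 30 + 31 + 31 + 30 + 31 + 30 + 31 + 31 + 28 + 17 = 442.

442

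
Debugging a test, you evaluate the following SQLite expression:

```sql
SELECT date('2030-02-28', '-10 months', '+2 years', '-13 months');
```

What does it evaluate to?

Adding -10 months to 2030-02-28 gives 2029-04-28.
Adding +2 years to 2029-04-28 gives 2031-04-28.
Adding -13 months to 2031-04-28 gives 2030-03-28.

2030-03-28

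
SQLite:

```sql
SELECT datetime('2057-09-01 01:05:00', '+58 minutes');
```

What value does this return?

2057-09-01 02:03:00

+58 minutes from 2057-09-01 01:05:00 is 2057-09-01 02:03:00.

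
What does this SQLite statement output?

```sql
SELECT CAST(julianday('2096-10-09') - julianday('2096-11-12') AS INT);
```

22 days remain in October 2096 after the 9th (31 − 9).
Then 12 days into November 2096.
Total: 22 + 12 = 34.
The subtraction is earlier − later, so the result is −34 → -34.

-34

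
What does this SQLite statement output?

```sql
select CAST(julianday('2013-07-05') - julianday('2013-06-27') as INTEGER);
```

8

3 days remain in June 2013 after the 27th (30 − 27).
Then 5 days into July 2013.
Total: 3 + 5 = 8.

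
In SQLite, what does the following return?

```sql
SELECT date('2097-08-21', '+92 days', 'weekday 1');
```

Applying '+92 days' to 2097-08-21: counting 92 days forward gives 2097-11-21.
`weekday 1` advances to the next Monday; 2097-11-21 is a Thursday, so it moves forward to 2097-11-25.

2097-11-25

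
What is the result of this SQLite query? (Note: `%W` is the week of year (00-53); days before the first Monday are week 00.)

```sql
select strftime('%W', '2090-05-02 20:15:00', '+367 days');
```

18

First apply '+367 days': 2090-05-02 20:15:00 → 2091-05-04 20:15:00.
2091-05-04 is a Friday. SQLite's %W counts Mondays since the year started; the result is 18.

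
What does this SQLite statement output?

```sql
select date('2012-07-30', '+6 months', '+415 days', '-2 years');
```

Adding +6 months to 2012-07-30 gives 2013-01-30.
Applying '+415 days' to 2013-01-30: counting 415 days forward gives 2014-03-21.
Adding -2 years to 2014-03-21 gives 2012-03-21.

2012-03-21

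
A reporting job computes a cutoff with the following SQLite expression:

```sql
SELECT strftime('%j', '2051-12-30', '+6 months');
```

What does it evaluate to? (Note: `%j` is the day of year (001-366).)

182

First apply '+6 months': 2051-12-30 → 2052-06-30.
Day-of-year for 2052-06-30: days since 2052-01-01 inclusive = 182, zero-padded to 182.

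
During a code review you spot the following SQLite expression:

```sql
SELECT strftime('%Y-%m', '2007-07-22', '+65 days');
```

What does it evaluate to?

2007-09

First apply '+65 days': 2007-07-22 → 2007-09-25.
`%Y-%m` extracts the year-month: 2007-09.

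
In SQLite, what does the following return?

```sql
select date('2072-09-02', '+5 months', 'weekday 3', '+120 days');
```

Adding +5 months to 2072-09-02 gives 2073-02-02.
`weekday 3` advances to the next Wednesday; 2073-02-02 is a Thursday, so it moves forward to 2073-02-08.
Applying '+120 days' to 2073-02-08: counting 120 days forward gives 2073-06-08.

2073-06-08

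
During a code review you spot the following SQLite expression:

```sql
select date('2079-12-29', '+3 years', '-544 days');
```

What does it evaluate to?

Adding +3 years to 2079-12-29 gives 2082-12-29.
Applying '-544 days' to 2082-12-29: counting 544 days back gives 2081-07-03.

2081-07-03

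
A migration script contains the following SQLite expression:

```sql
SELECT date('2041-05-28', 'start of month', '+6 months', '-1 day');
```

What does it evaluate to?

2041-10-31

`start of month` rewinds 2041-05-28 to 2041-05-01.
Adding +6 months to 2041-05-01 gives 2041-11-01.
Going back 1 day from 2041-11-01 reaches 2041-10-31 (last day of October, 31 days).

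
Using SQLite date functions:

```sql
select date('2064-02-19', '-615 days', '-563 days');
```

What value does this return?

2060-11-28

Applying '-615 days' to 2064-02-19: counting 615 days back gives 2062-06-14.
Applying '-563 days' to 2062-06-14: counting 563 days back gives 2060-11-28.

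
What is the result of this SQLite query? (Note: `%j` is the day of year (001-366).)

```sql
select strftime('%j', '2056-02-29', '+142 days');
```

First apply '+142 days': 2056-02-29 → 2056-07-20.
Day-of-year for 2056-07-20: days since 2056-01-01 inclusive = 202, zero-padded to 202.

202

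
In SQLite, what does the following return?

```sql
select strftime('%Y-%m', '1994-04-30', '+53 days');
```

1994-06

First apply '+53 days': 1994-04-30 → 1994-06-22.
`%Y-%m` extracts the year-month: 1994-06.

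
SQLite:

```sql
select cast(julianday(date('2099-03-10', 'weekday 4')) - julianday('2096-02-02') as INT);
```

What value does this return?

1134

`weekday 4` advances to the next Thursday; 2099-03-10 is a Tuesday, so it moves forward to 2099-03-12.
27 days remain in February 2096 after the 2nd (29 − 2).
Full months from March 2096 through February 2099 contribute their day counts.
Then 12 days into March 2099.
Total: 27 + 31 + 30 + 31 + 30 + 31 + 31 + 30 + 31 + 30 + 31 + 31 + 28 + 31 + 30 + 31 + 30 + 31 + 31 + 30 + 31 + 30 + 31 + 31 + 28 + 31 + 30 + 31 + 30 + 31 + 31 + 30 + 31 + 30 + 31 + 31 + 28 + 12 = 1134.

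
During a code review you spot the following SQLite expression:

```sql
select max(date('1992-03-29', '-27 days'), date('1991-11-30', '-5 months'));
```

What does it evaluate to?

1992-03-02

date('1992-03-29', '-27 days') → 1992-03-02.
date('1991-11-30', '-5 months') → 1991-06-30.
Later of the two is 1992-03-02.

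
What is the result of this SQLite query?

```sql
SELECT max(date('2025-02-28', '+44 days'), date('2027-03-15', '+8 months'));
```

2027-11-15

date('2025-02-28', '+44 days') → 2025-04-13.
date('2027-03-15', '+8 months') → 2027-11-15.
Later of the two is 2027-11-15.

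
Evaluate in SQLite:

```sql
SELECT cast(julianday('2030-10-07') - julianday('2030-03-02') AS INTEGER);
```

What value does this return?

219

29 days remain in March 2030 after the 2nd (31 − 2).
Full months from April 2030 through September 2030 contribute their day counts.
Then 7 days into October 2030.
Total: 29 + 30 + 31 + 30 + 31 + 31 + 30 + 7 = 219.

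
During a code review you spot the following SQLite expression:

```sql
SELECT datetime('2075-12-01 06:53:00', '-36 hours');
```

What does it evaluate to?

-36 hours from 2075-12-01 06:53:00 is 2075-11-29 18:53:00 (crosses midnight).

2075-11-29 18:53:00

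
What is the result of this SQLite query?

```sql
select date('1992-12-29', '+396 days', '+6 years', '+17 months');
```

2001-06-29

Applying '+396 days' to 1992-12-29: counting 396 days forward gives 1994-01-29.
Adding +6 years to 1994-01-29 gives 2000-01-29.
Adding +17 months to 2000-01-29 gives 2001-06-29.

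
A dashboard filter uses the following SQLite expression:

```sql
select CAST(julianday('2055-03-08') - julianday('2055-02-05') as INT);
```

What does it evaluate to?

31

23 days remain in February 2055 after the 5th (28 − 5).
Then 8 days into March 2055.
Total: 23 + 8 = 31.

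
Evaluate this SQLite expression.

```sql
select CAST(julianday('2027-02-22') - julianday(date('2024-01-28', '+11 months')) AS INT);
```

Adding +11 months to 2024-01-28 gives 2024-12-28.
3 days remain in December 2024 after the 28th (31 − 28).
Full months from January 2025 through January 2027 contribute their day counts.
Then 22 days into February 2027.
Total: 3 + 31 + 28 + 31 + 30 + 31 + 30 + 31 + 31 + 30 + 31 + 30 + 31 + 31 + 28 + 31 + 30 + 31 + 30 + 31 + 31 + 30 + 31 + 30 + 31 + 31 + 22 = 786.

786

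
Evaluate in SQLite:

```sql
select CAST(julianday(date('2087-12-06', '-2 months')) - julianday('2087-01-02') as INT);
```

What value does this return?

Adding -2 months to 2087-12-06 gives 2087-10-06.
29 days remain in January 2087 after the 2nd (31 − 2).
Full months from February 2087 through September 2087 contribute their day counts.
Then 6 days into October 2087.
Total: 29 + 28 + 31 + 30 + 31 + 30 + 31 + 31 + 30 + 6 = 277.

277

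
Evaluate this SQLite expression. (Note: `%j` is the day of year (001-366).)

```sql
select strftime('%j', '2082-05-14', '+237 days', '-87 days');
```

First apply '+237 days', '-87 days': 2082-05-14 → 2082-10-11.
Day-of-year for 2082-10-11: days since 2082-01-01 inclusive = 284, zero-padded to 284.

284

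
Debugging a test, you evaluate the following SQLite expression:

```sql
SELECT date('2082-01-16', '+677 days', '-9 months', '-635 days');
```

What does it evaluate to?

Applying '+677 days' to 2082-01-16: counting 677 days forward gives 2083-11-24.
Adding -9 months to 2083-11-24 gives 2083-02-24.
Applying '-635 days' to 2083-02-24: counting 635 days back gives 2081-05-30.

2081-05-30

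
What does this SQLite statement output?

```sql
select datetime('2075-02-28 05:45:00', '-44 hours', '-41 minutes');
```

2075-02-26 09:04:00

-44 hours from 2075-02-28 05:45:00 is 2075-02-26 09:45:00 (crosses midnight).
-41 minutes from 2075-02-26 09:45:00 is 2075-02-26 09:04:00.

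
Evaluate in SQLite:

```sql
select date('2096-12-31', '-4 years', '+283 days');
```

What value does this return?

Adding -4 years to 2096-12-31 gives 2092-12-31.
Applying '+283 days' to 2092-12-31: counting 283 days forward gives 2093-10-10.

2093-10-10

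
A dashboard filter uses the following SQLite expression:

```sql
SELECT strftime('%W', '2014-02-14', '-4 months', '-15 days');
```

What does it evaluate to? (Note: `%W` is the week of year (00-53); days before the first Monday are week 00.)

First apply '-4 months', '-15 days': 2014-02-14 → 2013-09-29.
2013-09-29 is a Sunday. SQLite's %W counts Mondays since the year started; the result is 38.

38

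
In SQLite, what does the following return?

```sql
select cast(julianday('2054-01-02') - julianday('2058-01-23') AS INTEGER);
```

29 days remain in January 2054 after the 2nd (31 − 2).
Full months from February 2054 through December 2057 contribute their day counts.
Then 23 days into January 2058.
Total: 29 + 28 + 31 + 30 + 31 + 30 + 31 + 31 + 30 + 31 + 30 + 31 + 31 + 28 + 31 + 30 + 31 + 30 + 31 + 31 + 30 + 31 + 30 + 31 + 31 + 29 + 31 + 30 + 31 + 30 + 31 + 31 + 30 + 31 + 30 + 31 + 31 + 28 + 31 + 30 + 31 + 30 + 31 + 31 + 30 + 31 + 30 + 31 + 23 = 1482.
The subtraction is earlier − later, so the result is −1482 → -1482.

-1482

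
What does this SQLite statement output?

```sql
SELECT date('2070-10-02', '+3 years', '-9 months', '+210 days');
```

2073-07-31

Adding +3 years to 2070-10-02 gives 2073-10-02.
Adding -9 months to 2073-10-02 gives 2073-01-02.
Applying '+210 days' to 2073-01-02: counting 210 days forward gives 2073-07-31.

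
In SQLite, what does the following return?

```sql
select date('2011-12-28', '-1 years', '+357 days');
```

Adding -1 year to 2011-12-28 gives 2010-12-28.
Applying '+357 days' to 2010-12-28: counting 357 days forward gives 2011-12-20.

2011-12-20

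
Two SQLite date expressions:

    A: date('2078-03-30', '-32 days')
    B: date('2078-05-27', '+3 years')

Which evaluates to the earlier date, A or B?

A

A = 2078-02-26.
B = 2081-05-27.
A is earlier.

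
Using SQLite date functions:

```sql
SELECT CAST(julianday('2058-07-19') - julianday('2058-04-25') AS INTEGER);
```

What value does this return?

5 days remain in April 2058 after the 25th (30 − 25).
May 2058: 31 days.
June 2058: 30 days.
Then 19 days into July 2058.
Total: 5 + 31 + 30 + 19 = 85.

85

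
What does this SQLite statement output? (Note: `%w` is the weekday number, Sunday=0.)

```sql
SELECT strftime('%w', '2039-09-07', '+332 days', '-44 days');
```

First apply '+332 days', '-44 days': 2039-09-07 → 2040-06-21.
2040-06-21 is a Thursday; with Sunday=0 that is 4.

4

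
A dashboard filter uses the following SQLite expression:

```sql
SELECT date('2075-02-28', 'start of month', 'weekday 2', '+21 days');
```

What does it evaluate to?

`start of month` rewinds 2075-02-28 to 2075-02-01.
`weekday 2` advances to the next Tuesday; 2075-02-01 is a Friday, so it moves forward to 2075-02-05.
Advancing 21 more days within February lands on 2075-02-26.

2075-02-26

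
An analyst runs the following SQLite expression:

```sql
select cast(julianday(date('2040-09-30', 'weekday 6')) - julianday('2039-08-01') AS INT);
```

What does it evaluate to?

432

`weekday 6` advances to the next Saturday; 2040-09-30 is a Sunday, so it moves forward to 2040-10-06.
30 days remain in August 2039 after the 1st (31 − 1).
Full months from September 2039 through September 2040 contribute their day counts.
Then 6 days into October 2040.
Total: 30 + 30 + 31 + 30 + 31 + 31 + 29 + 31 + 30 + 31 + 30 + 31 + 31 + 30 + 6 = 432.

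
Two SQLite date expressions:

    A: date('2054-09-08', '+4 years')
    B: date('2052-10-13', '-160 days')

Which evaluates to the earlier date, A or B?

A = 2058-09-08.
B = 2052-05-06.
B is earlier.

B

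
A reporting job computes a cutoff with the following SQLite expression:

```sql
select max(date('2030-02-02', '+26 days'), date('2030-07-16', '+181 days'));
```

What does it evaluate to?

date('2030-02-02', '+26 days') → 2030-02-28.
date('2030-07-16', '+181 days') → 2031-01-13.
Later of the two is 2031-01-13.

2031-01-13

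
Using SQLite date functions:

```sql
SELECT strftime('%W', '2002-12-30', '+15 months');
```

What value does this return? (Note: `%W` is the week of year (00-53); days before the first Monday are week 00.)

13

First apply '+15 months': 2002-12-30 → 2004-03-30.
2004-03-30 is a Tuesday. SQLite's %W counts Mondays since the year started; the result is 13.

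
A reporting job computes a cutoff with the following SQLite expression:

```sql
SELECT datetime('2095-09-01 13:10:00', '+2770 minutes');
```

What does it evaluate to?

2095-09-03 11:20:00

2770 minutes = 46h 10m; +2770 minutes from 2095-09-01 13:10:00 is 2095-09-03 11:20:00 (crosses midnight).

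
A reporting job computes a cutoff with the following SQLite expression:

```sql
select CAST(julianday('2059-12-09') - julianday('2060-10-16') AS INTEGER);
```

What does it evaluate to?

22 days remain in December 2059 after the 9th (31 − 9).
Full months from January 2060 through September 2060 contribute their day counts.
Then 16 days into October 2060.
Total: 22 + 31 + 29 + 31 + 30 + 31 + 30 + 31 + 31 + 30 + 16 = 312.
The subtraction is earlier − later, so the result is −312 → -312.

-312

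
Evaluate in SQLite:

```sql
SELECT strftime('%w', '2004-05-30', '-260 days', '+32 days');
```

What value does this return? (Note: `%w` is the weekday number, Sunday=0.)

3

First apply '-260 days', '+32 days': 2004-05-30 → 2003-10-15.
2003-10-15 is a Wednesday; with Sunday=0 that is 3.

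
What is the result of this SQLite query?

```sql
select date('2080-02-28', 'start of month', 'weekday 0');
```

`start of month` rewinds 2080-02-28 to 2080-02-01.
`weekday 0` advances to the next Sunday; 2080-02-01 is a Thursday, so it moves forward to 2080-02-04.

2080-02-04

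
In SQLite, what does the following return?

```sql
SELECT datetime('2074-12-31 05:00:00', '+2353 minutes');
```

2353 minutes = 39h 13m; +2353 minutes from 2074-12-31 05:00:00 is 2075-01-01 20:13:00 (crosses midnight).

2075-01-01 20:13:00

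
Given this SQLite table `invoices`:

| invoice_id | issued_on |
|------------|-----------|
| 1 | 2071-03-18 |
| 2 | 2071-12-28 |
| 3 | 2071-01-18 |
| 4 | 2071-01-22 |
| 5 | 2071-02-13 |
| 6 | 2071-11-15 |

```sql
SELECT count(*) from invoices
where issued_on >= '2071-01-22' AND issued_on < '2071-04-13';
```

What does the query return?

Rows in [2071-01-22, 2071-04-13): 2071-03-18, 2071-01-22, 2071-02-13 → 3 rows.

3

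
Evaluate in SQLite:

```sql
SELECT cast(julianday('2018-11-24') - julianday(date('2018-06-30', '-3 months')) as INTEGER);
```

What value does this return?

Adding -3 months to 2018-06-30 gives 2018-03-30.
1 day remains in March 2018 after the 30th (31 − 30).
Full months from April 2018 through October 2018 contribute their day counts.
Then 24 days into November 2018.
Total: 1 + 30 + 31 + 30 + 31 + 31 + 30 + 31 + 24 = 239.

239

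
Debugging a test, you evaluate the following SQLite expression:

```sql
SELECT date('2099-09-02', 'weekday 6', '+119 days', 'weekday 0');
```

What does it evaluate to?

`weekday 6` advances to the next Saturday; 2099-09-02 is a Wednesday, so it moves forward to 2099-09-05.
Applying '+119 days' to 2099-09-05: counting 119 days forward gives 2100-01-02.
`weekday 0` advances to the next Sunday; 2100-01-02 is a Saturday, so it moves forward to 2100-01-03.

2100-01-03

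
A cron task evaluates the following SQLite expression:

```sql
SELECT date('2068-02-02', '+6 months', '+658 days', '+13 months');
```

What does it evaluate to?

2071-06-22

Adding +6 months to 2068-02-02 gives 2068-08-02.
Applying '+658 days' to 2068-08-02: counting 658 days forward gives 2070-05-22.
Adding +13 months to 2070-05-22 gives 2071-06-22.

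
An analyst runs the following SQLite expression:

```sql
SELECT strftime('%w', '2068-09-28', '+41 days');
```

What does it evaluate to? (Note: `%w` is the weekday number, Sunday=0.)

4

First apply '+41 days': 2068-09-28 → 2068-11-08.
2068-11-08 is a Thursday; with Sunday=0 that is 4.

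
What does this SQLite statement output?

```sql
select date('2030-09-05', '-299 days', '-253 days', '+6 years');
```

Applying '-299 days' to 2030-09-05: counting 299 days back gives 2029-11-10.
Applying '-253 days' to 2029-11-10: counting 253 days back gives 2029-03-02.
Adding +6 years to 2029-03-02 gives 2035-03-02.

2035-03-02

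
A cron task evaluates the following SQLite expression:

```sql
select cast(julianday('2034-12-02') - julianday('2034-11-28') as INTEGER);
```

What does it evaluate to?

2 days remain in November 2034 after the 28th (30 − 28).
Then 2 days into December 2034.
Total: 2 + 2 = 4.

4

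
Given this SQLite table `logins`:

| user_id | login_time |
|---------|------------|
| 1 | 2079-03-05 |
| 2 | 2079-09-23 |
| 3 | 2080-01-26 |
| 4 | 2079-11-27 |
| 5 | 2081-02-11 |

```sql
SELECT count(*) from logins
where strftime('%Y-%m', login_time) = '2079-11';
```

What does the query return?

1

Rows with year-month 2079-11: 2079-11-27 → 1.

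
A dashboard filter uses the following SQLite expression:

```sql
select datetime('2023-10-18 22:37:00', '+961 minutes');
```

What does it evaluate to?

2023-10-19 14:38:00

961 minutes = 16h 1m; +961 minutes from 2023-10-18 22:37:00 is 2023-10-19 14:38:00 (crosses midnight).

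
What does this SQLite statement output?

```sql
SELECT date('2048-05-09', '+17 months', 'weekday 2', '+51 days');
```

Adding +17 months to 2048-05-09 gives 2049-10-09.
`weekday 2` advances to the next Tuesday; 2049-10-09 is a Saturday, so it moves forward to 2049-10-12.
Applying '+51 days' to 2049-10-12: counting 51 days forward gives 2049-12-02.

2049-12-02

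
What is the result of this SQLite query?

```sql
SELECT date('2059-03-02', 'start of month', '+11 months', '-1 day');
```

`start of month` rewinds 2059-03-02 to 2059-03-01.
Adding +11 months to 2059-03-01 gives 2060-02-01.
Going back 1 day from 2060-02-01 reaches 2060-01-31 (last day of January, 31 days).

2060-01-31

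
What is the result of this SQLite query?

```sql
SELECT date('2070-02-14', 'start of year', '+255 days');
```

`start of year` rewinds 2070-02-14 to 2070-01-01.
Applying '+255 days' to 2070-01-01: counting 255 days forward gives 2070-09-13.

2070-09-13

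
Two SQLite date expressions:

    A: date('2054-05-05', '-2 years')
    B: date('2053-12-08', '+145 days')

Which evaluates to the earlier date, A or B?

A = 2052-05-05.
B = 2054-05-02.
A is earlier.

A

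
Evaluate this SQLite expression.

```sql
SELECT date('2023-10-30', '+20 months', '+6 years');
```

2031-06-30

Adding +20 months to 2023-10-30 gives 2025-06-30.
Adding +6 years to 2025-06-30 gives 2031-06-30.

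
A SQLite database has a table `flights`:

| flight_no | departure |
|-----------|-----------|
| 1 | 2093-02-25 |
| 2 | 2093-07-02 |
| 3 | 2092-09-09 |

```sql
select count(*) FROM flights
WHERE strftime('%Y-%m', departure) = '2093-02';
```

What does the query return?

1

Rows with year-month 2093-02: 2093-02-25 → 1.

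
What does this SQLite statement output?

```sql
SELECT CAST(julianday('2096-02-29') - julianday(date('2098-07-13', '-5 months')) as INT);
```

-715

Adding -5 months to 2098-07-13 gives 2098-02-13.
0 days remain in February 2096 after the 29th (29 − 29).
Full months from March 2096 through January 2098 contribute their day counts.
Then 13 days into February 2098.
Total: 0 + 31 + 30 + 31 + 30 + 31 + 31 + 30 + 31 + 30 + 31 + 31 + 28 + 31 + 30 + 31 + 30 + 31 + 31 + 30 + 31 + 30 + 31 + 31 + 13 = 715.
The subtraction is earlier − later, so the result is −715 → -715.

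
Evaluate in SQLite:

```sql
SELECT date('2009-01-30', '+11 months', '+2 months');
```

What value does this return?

Adding +11 months to 2009-01-30 gives 2009-12-30.
Adding +2 months to 2009-12-30 targets 2010-02-30. February 2010 has only 28 days, so SQLite normalizes the 2-day overflow forward to 2010-03-02.

2010-03-02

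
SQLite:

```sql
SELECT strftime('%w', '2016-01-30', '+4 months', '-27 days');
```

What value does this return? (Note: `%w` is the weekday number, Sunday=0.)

First apply '+4 months', '-27 days': 2016-01-30 → 2016-05-03.
2016-05-03 is a Tuesday; with Sunday=0 that is 2.

2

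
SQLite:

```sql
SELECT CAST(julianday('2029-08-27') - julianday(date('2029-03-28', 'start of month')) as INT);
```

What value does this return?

`start of month` rewinds 2029-03-28 to 2029-03-01.
30 days remain in March 2029 after the 1st (31 − 1).
April 2029: 30 days.
May 2029: 31 days.
June 2029: 30 days.
July 2029: 31 days.
Then 27 days into August 2029.
Total: 30 + 30 + 31 + 30 + 31 + 27 = 179.

179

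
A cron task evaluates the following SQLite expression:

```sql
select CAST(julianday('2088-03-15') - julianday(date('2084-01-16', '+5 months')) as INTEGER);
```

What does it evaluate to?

1368

Adding +5 months to 2084-01-16 gives 2084-06-16.
14 days remain in June 2084 after the 16th (30 − 16).
Full months from July 2084 through February 2088 contribute their day counts.
Then 15 days into March 2088.
Total: 14 + 31 + 31 + 30 + 31 + 30 + 31 + 31 + 28 + 31 + 30 + 31 + 30 + 31 + 31 + 30 + 31 + 30 + 31 + 31 + 28 + 31 + 30 + 31 + 30 + 31 + 31 + 30 + 31 + 30 + 31 + 31 + 28 + 31 + 30 + 31 + 30 + 31 + 31 + 30 + 31 + 30 + 31 + 31 + 29 + 15 = 1368.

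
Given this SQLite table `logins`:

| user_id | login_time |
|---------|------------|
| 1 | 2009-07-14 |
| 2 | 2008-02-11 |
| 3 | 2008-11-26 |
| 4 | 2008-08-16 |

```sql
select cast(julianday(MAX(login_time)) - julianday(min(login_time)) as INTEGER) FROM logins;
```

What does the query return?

MIN = 2008-02-11, MAX = 2009-07-14.
18 days remain in February 2008 after the 11th (29 − 11).
Full months from March 2008 through June 2009 contribute their day counts.
Then 14 days into July 2009.
Total: 18 + 31 + 30 + 31 + 30 + 31 + 31 + 30 + 31 + 30 + 31 + 31 + 28 + 31 + 30 + 31 + 30 + 14 = 519.

519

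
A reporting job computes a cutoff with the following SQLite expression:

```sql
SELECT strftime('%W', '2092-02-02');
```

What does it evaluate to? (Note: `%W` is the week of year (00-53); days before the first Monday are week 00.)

04

2092-02-02 is a Saturday. SQLite's %W counts Mondays since the year started; the result is 04.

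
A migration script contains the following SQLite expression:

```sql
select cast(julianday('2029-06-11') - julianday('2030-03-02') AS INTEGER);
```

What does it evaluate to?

19 days remain in June 2029 after the 11th (30 − 11).
Full months from July 2029 through February 2030 contribute their day counts.
Then 2 days into March 2030.
Total: 19 + 31 + 31 + 30 + 31 + 30 + 31 + 31 + 28 + 2 = 264.
The subtraction is earlier − later, so the result is −264 → -264.

-264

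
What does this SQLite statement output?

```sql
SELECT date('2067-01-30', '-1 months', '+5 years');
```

Adding -1 month to 2067-01-30 gives 2066-12-30.
Adding +5 years to 2066-12-30 gives 2071-12-30.

2071-12-30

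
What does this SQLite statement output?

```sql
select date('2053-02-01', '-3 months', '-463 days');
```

Adding -3 months to 2053-02-01 gives 2052-11-01.
Applying '-463 days' to 2052-11-01: counting 463 days back gives 2051-07-27.

2051-07-27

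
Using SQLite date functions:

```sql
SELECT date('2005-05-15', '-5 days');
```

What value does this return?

Going back 5 days within May lands on 2005-05-10.

2005-05-10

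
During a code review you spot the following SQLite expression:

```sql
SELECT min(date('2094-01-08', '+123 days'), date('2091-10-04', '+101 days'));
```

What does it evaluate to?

date('2094-01-08', '+123 days') → 2094-05-11.
date('2091-10-04', '+101 days') → 2092-01-13.
Earlier of the two is 2092-01-13.

2092-01-13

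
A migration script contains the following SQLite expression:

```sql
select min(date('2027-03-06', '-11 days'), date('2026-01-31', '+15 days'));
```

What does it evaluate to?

2026-02-15

date('2027-03-06', '-11 days') → 2027-02-23.
date('2026-01-31', '+15 days') → 2026-02-15.
Earlier of the two is 2026-02-15.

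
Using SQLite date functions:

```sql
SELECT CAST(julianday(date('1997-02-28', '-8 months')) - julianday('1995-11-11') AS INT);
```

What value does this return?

230

Adding -8 months to 1997-02-28 gives 1996-06-28.
19 days remain in November 1995 after the 11th (30 − 11).
Full months from December 1995 through May 1996 contribute their day counts.
Then 28 days into June 1996.
Total: 19 + 31 + 31 + 29 + 31 + 30 + 31 + 28 = 230.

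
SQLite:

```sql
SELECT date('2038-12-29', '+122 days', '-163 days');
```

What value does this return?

2038-11-18

Applying '+122 days' to 2038-12-29: counting 122 days forward gives 2039-04-30.
Applying '-163 days' to 2039-04-30: counting 163 days back gives 2038-11-18.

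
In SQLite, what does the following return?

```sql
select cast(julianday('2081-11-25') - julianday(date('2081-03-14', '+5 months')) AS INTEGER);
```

103

Adding +5 months to 2081-03-14 gives 2081-08-14.
17 days remain in August 2081 after the 14th (31 − 14).
September 2081: 30 days.
October 2081: 31 days.
Then 25 days into November 2081.
Total: 17 + 30 + 31 + 25 = 103.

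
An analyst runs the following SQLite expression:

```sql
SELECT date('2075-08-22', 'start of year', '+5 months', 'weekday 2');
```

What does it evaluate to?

`start of year` rewinds 2075-08-22 to 2075-01-01.
Adding +5 months to 2075-01-01 gives 2075-06-01.
`weekday 2` advances to the next Tuesday; 2075-06-01 is a Saturday, so it moves forward to 2075-06-04.

2075-06-04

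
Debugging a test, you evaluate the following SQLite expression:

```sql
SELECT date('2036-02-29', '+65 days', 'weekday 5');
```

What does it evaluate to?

2036-05-09

Applying '+65 days' to 2036-02-29: counting 65 days forward gives 2036-05-04.
`weekday 5` advances to the next Friday; 2036-05-04 is a Sunday, so it moves forward to 2036-05-09.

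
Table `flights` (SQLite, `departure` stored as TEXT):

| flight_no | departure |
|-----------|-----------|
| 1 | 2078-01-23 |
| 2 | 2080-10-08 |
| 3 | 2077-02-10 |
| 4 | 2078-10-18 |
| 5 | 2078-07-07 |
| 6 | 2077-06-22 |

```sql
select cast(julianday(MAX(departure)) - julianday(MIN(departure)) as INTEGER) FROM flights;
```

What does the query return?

1336

MIN = 2077-02-10, MAX = 2080-10-08.
18 days remain in February 2077 after the 10th (28 − 10).
Full months from March 2077 through September 2080 contribute their day counts.
Then 8 days into October 2080.
Total: 18 + 31 + 30 + 31 + 30 + 31 + 31 + 30 + 31 + 30 + 31 + 31 + 28 + 31 + 30 + 31 + 30 + 31 + 31 + 30 + 31 + 30 + 31 + 31 + 28 + 31 + 30 + 31 + 30 + 31 + 31 + 30 + 31 + 30 + 31 + 31 + 29 + 31 + 30 + 31 + 30 + 31 + 31 + 30 + 8 = 1336.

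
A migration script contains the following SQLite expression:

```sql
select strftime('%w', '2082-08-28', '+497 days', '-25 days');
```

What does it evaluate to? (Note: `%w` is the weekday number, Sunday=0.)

First apply '+497 days', '-25 days': 2082-08-28 → 2083-12-13.
2083-12-13 is a Monday; with Sunday=0 that is 1.

1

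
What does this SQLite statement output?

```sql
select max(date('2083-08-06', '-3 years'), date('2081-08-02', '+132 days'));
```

2081-12-12

date('2083-08-06', '-3 years') → 2080-08-06.
date('2081-08-02', '+132 days') → 2081-12-12.
Later of the two is 2081-12-12.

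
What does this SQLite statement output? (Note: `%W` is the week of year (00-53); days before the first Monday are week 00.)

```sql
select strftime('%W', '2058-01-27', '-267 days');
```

18

First apply '-267 days': 2058-01-27 → 2057-05-05.
2057-05-05 is a Saturday. SQLite's %W counts Mondays since the year started; the result is 18.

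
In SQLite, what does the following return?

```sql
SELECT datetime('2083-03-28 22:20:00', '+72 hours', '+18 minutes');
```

+72 hours from 2083-03-28 22:20:00 is 2083-03-31 22:20:00 (crosses midnight).
+18 minutes from 2083-03-31 22:20:00 is 2083-03-31 22:38:00.

2083-03-31 22:38:00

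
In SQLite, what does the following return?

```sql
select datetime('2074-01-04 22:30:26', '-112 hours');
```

-112 hours from 2074-01-04 22:30:26 is 2073-12-31 06:30:26 (crosses midnight).

2073-12-31 06:30:26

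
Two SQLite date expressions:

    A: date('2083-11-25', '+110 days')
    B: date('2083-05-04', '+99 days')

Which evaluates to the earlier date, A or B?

A = 2084-03-14.
B = 2083-08-11.
B is earlier.

B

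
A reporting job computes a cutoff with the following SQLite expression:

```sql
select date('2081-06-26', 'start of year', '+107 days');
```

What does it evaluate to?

2081-04-18

`start of year` rewinds 2081-06-26 to 2081-01-01.
Applying '+107 days' to 2081-01-01: counting 107 days forward gives 2081-04-18.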